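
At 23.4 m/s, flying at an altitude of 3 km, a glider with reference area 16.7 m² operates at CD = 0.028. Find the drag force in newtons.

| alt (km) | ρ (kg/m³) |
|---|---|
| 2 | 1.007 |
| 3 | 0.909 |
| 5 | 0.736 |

D = 116 N

At 3 km, from the table: ρ = 0.909 kg/m³.
D = ½ρv²S·CD = ½ × 0.909 × 23.4² × 16.7 × 0.028 = 116 N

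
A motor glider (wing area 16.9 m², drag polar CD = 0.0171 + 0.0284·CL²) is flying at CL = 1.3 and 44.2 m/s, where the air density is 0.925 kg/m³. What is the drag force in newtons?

CD = 0.0171 + 0.0284 × 1.3² = 0.0651
D = ½ρv²S·CD = ½ × 0.925 × 44.2² × 16.9 × 0.0651 = 994 N

D = 994 N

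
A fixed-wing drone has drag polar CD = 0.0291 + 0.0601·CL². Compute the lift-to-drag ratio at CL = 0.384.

L/D = 10.1

CD = 0.0291 + 0.0601 × 0.384² = 0.03796
L/D = CL/CD = 0.384 / 0.03796 = 10.1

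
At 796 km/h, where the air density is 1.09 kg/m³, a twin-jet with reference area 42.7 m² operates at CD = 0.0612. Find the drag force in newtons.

Convert speed: v = 796 km/h ÷ 3.6 = 221.1 m/s.
D = ½ρv²S·CD = ½ × 1.09 × 221.1² × 42.7 × 0.0612 = 69600 N ≈ 69.6 kN

D = 69600 N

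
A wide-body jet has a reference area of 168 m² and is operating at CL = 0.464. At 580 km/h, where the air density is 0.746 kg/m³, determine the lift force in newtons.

L = 7.55×10^5 N

Convert speed: v = 580 km/h ÷ 3.6 = 161.1 m/s.
Dynamic pressure q = ½ρv² = ½ × 0.746 × 161.1² = 9682 Pa.
L = q·S·CL = 9682 × 168 × 0.464 = 7.55×10^5 N ≈ 755 kN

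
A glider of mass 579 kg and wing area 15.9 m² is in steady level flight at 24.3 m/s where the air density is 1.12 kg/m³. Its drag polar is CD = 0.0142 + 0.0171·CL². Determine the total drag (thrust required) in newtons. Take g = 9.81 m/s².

D = 180 N

Weight W = mg = 579 × 9.81 = 5680 N; in level flight L = W.
q = ½ρv² = ½ × 1.12 × 24.3² = 330.7 Pa.
CL = W/(q·S) = 5680 / (330.7 × 15.9) = 1.08.
CD = 0.0142 + 0.0171 × 1.08² = 0.03416.
D = q·S·CD = 330.7 × 15.9 × 0.03416 = 179.6 N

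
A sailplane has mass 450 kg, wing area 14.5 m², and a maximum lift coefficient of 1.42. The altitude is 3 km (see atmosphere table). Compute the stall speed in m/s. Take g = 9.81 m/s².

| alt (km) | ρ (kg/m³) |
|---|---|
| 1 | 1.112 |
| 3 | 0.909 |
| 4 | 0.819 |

At 3 km, from the table: ρ = 0.909 kg/m³.
Stall occurs when L = W at CL,max. W = mg = 450 × 9.81 = 4414 N.
From L = ½ρV²S·CL,max = W: V_stall = √(2W/(ρSCL,max)) = √(2·4414/(0.909·14.5·1.42))
V_stall = √471.7 = 21.7 m/s

V_stall = 21.7 m/s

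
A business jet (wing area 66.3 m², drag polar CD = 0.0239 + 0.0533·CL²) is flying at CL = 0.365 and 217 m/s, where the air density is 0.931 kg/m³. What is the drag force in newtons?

CD = 0.0239 + 0.0533 × 0.365² = 0.031
D = ½ρv²S·CD = ½ × 0.931 × 217² × 66.3 × 0.031 = 45100 N

D = 45100 N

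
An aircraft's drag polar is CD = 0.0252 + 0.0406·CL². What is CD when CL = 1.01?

CD = 0.0252 + 0.0406 × 1.01² = 0.0252 + 0.04142 = 0.0666

CD = 0.0666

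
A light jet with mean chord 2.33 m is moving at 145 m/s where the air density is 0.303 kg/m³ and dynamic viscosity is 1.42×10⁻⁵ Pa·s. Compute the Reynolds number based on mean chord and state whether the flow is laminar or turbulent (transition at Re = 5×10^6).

Re = 7.21×10^6 (turbulent)

Re = ρ·v·c/μ = 0.303 × 145 × 2.33 / (1.42×10⁻⁵) = 7.21×10^6
Since 7.21×10^6 > 5×10^6, the flow is turbulent.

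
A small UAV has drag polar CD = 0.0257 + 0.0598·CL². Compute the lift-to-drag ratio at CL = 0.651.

L/D = 12.8

CD = 0.0257 + 0.0598 × 0.651² = 0.05104
L/D = CL/CD = 0.651 / 0.05104 = 12.8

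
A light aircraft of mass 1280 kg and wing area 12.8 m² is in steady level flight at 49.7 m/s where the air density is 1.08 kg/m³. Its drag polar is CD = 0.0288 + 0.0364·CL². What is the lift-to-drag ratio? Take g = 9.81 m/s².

Weight W = mg = 1280 × 9.81 = 12557 N; in level flight L = W.
q = ½ρv² = ½ × 1.08 × 49.7² = 1334 Pa.
CL = 2W/(ρv²S) = 2×12557/(1.08×49.7²×12.8) = 0.7355.
CD = 0.0288 + 0.0364 × 0.7355² = 0.04849.
L/D = CL/CD = 0.7355 / 0.04849 = 15.2

L/D = 15.2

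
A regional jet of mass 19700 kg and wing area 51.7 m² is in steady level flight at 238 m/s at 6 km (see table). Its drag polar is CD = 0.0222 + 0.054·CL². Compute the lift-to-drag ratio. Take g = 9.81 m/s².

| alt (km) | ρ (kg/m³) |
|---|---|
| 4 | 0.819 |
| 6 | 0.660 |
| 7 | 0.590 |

At 6 km, from the table: ρ = 0.660 kg/m³.
In steady level flight, lift balances weight: W = mg = 19700 × 9.81 = 1.9326×10^5 N.
Dynamic pressure q = 0.5 × 0.66 × 238² = 18690 Pa.
Required CL = L/(qS) = 1.9326×10^5/(18690·51.7) = 0.2.
CD = 0.0222 + 0.054 × 0.2² = 0.02436.
L/D = CL/CD = 0.2 / 0.02436 = 8.21

L/D = 8.21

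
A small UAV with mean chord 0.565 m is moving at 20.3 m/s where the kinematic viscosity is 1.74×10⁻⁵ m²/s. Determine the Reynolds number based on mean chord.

Re = 6.59×10^5

Re = v·c/ν = 20.3 × 0.565 / (1.74×10⁻⁵) = 6.59×10^5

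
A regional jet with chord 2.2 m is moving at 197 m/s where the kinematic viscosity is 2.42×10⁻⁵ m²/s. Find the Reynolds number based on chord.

Re = v·c/ν = 197 × 2.2 / (2.42×10⁻⁵) = 1.79×10^7

Re = 1.79×10^7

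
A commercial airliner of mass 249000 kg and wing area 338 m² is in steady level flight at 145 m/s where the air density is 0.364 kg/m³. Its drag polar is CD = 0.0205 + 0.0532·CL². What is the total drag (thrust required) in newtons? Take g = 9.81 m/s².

D = 2.72×10^5 N

Level flight ⇒ L = W = m·g = 249000 × 9.81 = 2.4427×10^6 N.
q = ½ρv² = ½ × 0.364 × 145² = 3827 Pa.
CL = W/(q·S) = 2.4427×10^6 / (3827 × 338) = 1.889.
CD = 0.0205 + 0.0532 × 1.889² = 0.2103.
D = q·S·CD = 3827 × 338 × 0.2103 = 2.719×10^5 N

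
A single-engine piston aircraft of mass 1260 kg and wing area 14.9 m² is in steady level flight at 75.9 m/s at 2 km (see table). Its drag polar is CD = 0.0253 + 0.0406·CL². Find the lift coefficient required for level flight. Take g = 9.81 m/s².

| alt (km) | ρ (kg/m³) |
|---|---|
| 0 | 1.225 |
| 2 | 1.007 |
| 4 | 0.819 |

CL = 0.286

At 2 km, from the table: ρ = 1.007 kg/m³.
In steady level flight, lift balances weight: W = mg = 1260 × 9.81 = 12361 N.
Dynamic pressure q = 0.5 × 1.007 × 75.9² = 2901 Pa.
CL = W/(q·S) = 12361 / (2901 × 14.9) = 0.286.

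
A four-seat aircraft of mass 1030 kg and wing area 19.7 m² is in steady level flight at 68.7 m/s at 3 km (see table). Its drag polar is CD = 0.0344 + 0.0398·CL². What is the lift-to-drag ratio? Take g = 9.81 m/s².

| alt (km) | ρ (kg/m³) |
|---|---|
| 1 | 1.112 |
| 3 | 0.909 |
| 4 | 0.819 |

L/D = 6.52

At 3 km, from the table: ρ = 0.909 kg/m³.
Weight W = mg = 1030 × 9.81 = 10104 N; in level flight L = W.
Dynamic pressure q = 0.5 × 0.909 × 68.7² = 2145 Pa.
Required CL = L/(qS) = 10104/(2145·19.7) = 0.2391.
CD = 0.0344 + 0.0398 × 0.2391² = 0.03668.
L/D = CL/CD = 0.2391 / 0.03668 = 6.52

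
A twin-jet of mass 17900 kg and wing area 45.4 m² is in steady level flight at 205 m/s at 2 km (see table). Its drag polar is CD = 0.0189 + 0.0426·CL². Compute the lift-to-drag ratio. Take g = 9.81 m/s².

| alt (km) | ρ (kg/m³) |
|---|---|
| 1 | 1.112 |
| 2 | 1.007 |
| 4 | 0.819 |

L/D = 8.99

At 2 km, from the table: ρ = 1.007 kg/m³.
Weight W = mg = 17900 × 9.81 = 1.756×10^5 N; in level flight L = W.
Dynamic pressure q = 0.5 × 1.007 × 205² = 21160 Pa.
CL = 2W/(ρv²S) = 2×1.756×10^5/(1.007×205²×45.4) = 0.1828.
CD = 0.0189 + 0.0426 × 0.1828² = 0.02032.
L/D = CL/CD = 0.1828 / 0.02032 = 8.99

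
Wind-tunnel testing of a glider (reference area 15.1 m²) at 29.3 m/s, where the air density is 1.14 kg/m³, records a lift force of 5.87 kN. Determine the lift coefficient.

From L = ½ρv²S·CL, rearranging gives CL = 2L/(ρv²S).
CL = 2 × 5870 / (1.14 × 29.3² × 15.1) = 0.794

CL = 0.794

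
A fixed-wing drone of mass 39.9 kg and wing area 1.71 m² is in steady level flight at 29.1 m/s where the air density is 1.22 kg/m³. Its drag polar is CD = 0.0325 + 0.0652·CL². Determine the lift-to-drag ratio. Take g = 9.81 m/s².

L/D = 9.78

In steady level flight, lift balances weight: W = mg = 39.9 × 9.81 = 391.42 N.
Dynamic pressure q = 0.5 × 1.22 × 29.1² = 516.6 Pa.
CL = W/(q·S) = 391.42 / (516.6 × 1.71) = 0.4431.
CD = 0.0325 + 0.0652 × 0.4431² = 0.0453.
L/D = CL/CD = 0.4431 / 0.0453 = 9.78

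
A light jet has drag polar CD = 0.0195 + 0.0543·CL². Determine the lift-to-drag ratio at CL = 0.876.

L/D = 14.3

CD = 0.0195 + 0.0543 × 0.876² = 0.06117
L/D = CL/CD = 0.876 / 0.06117 = 14.3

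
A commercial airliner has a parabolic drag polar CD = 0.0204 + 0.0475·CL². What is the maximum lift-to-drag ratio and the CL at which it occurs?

For CD = CD0 + K·CL², (L/D)max occurs at CL* = √(CD0/K) and equals 1/(2√(K·CD0)).
(L/D)max = 1/(2√(0.0475 × 0.0204)) = 1/(2 × 0.03113) = 16.1
CL* = √(0.0204/0.0475) = 0.655

(L/D)max = 16.1, at CL = 0.655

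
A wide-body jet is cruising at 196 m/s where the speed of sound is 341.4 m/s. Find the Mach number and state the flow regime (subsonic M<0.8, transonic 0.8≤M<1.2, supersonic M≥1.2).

M = v/a = 196 / 341.4 = 0.574
M = 0.574 → subsonic.

M = 0.574 (subsonic)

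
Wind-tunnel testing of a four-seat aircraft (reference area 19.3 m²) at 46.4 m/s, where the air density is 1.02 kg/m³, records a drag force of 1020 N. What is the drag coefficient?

CD = 0.0481

From D = ½ρv²S·CD, rearranging gives CD = 2D/(ρv²S).
CD = 2 × 1020 / (1.02 × 46.4² × 19.3) = 0.0481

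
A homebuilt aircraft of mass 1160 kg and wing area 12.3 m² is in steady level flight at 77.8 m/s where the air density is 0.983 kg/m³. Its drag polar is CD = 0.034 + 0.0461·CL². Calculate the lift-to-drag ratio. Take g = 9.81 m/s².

L/D = 8.09

Level flight ⇒ L = W = m·g = 1160 × 9.81 = 11380 N.
q = ½ρv² = ½ × 0.983 × 77.8² = 2975 Pa.
CL = W/(q·S) = 11380 / (2975 × 12.3) = 0.311.
CD = 0.034 + 0.0461 × 0.311² = 0.03846.
L/D = CL/CD = 0.311 / 0.03846 = 8.09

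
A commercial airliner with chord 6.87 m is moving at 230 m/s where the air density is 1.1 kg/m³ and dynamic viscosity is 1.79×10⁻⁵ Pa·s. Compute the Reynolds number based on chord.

Re = ρ·v·c/μ = 1.1 × 230 × 6.87 / (1.79×10⁻⁵) = 9.71×10^7

Re = 9.71×10^7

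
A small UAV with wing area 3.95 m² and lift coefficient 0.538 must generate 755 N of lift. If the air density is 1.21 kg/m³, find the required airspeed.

L = ½ρv²S·CL ⇒ v = √(2L/(ρ·S·CL))
v = √(2 × 755 / (1.21 × 3.95 × 0.538)) = √587.2 = 24.2 m/s

v = 24.2 m/s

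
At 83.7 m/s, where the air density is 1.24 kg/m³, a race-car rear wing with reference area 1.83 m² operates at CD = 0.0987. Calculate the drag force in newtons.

D = 785 N

Dynamic pressure q = ½ρv² = ½ × 1.24 × 83.7² = 4344 Pa.
D = q·S·CD = 4344 × 1.83 × 0.0987 = 785 N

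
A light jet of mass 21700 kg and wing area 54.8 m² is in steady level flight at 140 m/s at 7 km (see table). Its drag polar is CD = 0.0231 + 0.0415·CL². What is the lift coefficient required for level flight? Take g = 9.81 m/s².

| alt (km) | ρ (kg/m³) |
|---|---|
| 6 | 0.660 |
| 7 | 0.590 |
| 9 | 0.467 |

At 7 km, from the table: ρ = 0.590 kg/m³.
Weight W = mg = 21700 × 9.81 = 2.1288×10^5 N; in level flight L = W.
Dynamic pressure q = 0.5 × 0.59 × 140² = 5782 Pa.
CL = 2W/(ρv²S) = 2×2.1288×10^5/(0.59×140²×54.8) = 0.6718.

CL = 0.672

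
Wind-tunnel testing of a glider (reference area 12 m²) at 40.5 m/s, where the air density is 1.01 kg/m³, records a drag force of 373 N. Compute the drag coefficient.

CD = 0.0375

From D = ½ρv²S·CD, rearranging gives CD = 2D/(ρv²S).
CD = 2 × 373 / (1.01 × 40.5² × 12) = 0.0375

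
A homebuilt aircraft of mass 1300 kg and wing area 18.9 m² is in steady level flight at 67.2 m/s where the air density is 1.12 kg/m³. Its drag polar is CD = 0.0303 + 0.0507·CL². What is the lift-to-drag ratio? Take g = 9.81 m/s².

Level flight ⇒ L = W = m·g = 1300 × 9.81 = 12753 N.
Dynamic pressure q = 0.5 × 1.12 × 67.2² = 2529 Pa.
CL = W/(q·S) = 12753 / (2529 × 18.9) = 0.2668.
CD = 0.0303 + 0.0507 × 0.2668² = 0.03391.
L/D = CL/CD = 0.2668 / 0.03391 = 7.87

L/D = 7.87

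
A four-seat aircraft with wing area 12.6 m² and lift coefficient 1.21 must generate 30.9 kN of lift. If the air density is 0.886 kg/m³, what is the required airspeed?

v = 67.6 m/s

L = ½ρv²S·CL ⇒ v = √(2L/(ρ·S·CL))
v = √(2 × 30900 / (0.886 × 12.6 × 1.21)) = √4575 = 67.6 m/s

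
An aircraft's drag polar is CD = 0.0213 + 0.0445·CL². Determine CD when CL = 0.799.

CD = 0.0497

CD = 0.0213 + 0.0445 × 0.799² = 0.0213 + 0.02841 = 0.0497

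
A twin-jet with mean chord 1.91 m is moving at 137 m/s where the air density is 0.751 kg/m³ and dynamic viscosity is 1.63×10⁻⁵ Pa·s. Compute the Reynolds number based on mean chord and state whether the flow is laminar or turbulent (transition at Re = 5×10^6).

Re = 1.21×10^7 (turbulent)

Re = ρ·v·c/μ = 0.751 × 137 × 1.91 / (1.63×10⁻⁵) = 1.21×10^7
Since 1.21×10^7 > 5×10^6, the flow is turbulent.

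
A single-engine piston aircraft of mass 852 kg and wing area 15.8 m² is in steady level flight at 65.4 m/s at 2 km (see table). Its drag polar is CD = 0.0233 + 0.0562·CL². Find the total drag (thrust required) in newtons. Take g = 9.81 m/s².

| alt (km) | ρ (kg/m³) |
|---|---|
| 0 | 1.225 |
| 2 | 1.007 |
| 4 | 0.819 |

D = 908 N

At 2 km, from the table: ρ = 1.007 kg/m³.
Level flight ⇒ L = W = m·g = 852 × 9.81 = 8358.1 N.
Dynamic pressure q = 0.5 × 1.007 × 65.4² = 2154 Pa.
Required CL = L/(qS) = 8358.1/(2154·15.8) = 0.2456.
CD = 0.0233 + 0.0562 × 0.2456² = 0.02669.
D = q·S·CD = 2154 × 15.8 × 0.02669 = 908.2 N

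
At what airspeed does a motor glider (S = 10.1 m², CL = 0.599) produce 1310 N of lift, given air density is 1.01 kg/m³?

L = ½ρv²S·CL ⇒ v = √(2L/(ρ·S·CL))
v = √(2 × 1310 / (1.01 × 10.1 × 0.599)) = √428.8 = 20.7 m/s

v = 20.7 m/s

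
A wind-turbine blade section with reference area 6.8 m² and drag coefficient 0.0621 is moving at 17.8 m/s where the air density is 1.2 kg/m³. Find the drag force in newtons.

D = ½ρv²S·CD = ½ × 1.2 × 17.8² × 6.8 × 0.0621 = 80.3 N

D = 80.3 N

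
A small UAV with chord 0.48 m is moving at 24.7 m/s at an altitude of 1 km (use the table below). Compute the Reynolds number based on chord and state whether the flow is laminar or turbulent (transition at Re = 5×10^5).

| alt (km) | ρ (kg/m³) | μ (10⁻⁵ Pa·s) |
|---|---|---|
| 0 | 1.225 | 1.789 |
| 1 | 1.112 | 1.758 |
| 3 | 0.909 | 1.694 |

At 1 km, from the table: ρ = 1.112 kg/m³, μ = 1.758×10⁻⁵ Pa·s.
Re = ρ·v·c/μ = 1.112 × 24.7 × 0.48 / (1.758×10⁻⁵) = 7.5×10^5
Since 7.5×10^5 > 5×10^5, the flow is turbulent.

Re = 7.5×10^5 (turbulent)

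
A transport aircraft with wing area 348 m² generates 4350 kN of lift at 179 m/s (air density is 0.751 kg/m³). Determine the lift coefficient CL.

From L = ½ρv²S·CL, rearranging gives CL = 2L/(ρv²S).
CL = 2 × 4.35×10^6 / (0.751 × 179² × 348) = 1.04

CL = 1.04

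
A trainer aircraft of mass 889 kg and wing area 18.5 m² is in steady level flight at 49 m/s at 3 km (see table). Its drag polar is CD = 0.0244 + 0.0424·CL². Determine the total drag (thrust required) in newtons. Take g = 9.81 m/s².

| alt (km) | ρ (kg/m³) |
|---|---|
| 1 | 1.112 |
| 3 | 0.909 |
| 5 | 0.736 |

D = 652 N

At 3 km, from the table: ρ = 0.909 kg/m³.
Weight W = mg = 889 × 9.81 = 8721.1 N; in level flight L = W.
q = ½ρv² = ½ × 0.909 × 49² = 1091 Pa.
CL = 2W/(ρv²S) = 2×8721.1/(0.909×49²×18.5) = 0.432.
CD = 0.0244 + 0.0424 × 0.432² = 0.03231.
D = q·S·CD = 1091 × 18.5 × 0.03231 = 652.3 N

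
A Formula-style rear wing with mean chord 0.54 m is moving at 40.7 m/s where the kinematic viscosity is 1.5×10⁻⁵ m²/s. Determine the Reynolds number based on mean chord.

Re = v·c/ν = 40.7 × 0.54 / (1.5×10⁻⁵) = 1.47×10^6

Re = 1.47×10^6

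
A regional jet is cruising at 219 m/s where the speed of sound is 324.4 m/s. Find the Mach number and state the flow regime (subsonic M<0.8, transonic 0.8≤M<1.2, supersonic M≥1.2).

M = v/a = 219 / 324.4 = 0.675
M = 0.675 → subsonic.

M = 0.675 (subsonic)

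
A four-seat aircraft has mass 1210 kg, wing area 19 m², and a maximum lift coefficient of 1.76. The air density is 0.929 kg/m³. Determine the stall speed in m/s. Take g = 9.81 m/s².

V_stall = 27.6 m/s

Weight W = mg = 1210 × 9.81 = 11870 N.
V_stall = √(2W/(ρ·S·CL,max)) = √(2 × 11870 / (0.929 × 19 × 1.76))
V_stall = √764.2 = 27.6 m/s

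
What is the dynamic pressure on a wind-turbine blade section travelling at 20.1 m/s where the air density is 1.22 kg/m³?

q = ½ρv² = ½ × 1.22 × 20.1² = 246 Pa

q = 246 Pa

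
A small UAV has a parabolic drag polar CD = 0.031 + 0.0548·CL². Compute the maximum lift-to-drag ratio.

For CD = CD0 + K·CL², (L/D)max occurs at CL* = √(CD0/K) and equals 1/(2√(K·CD0)).
(L/D)max = 1/(2√(0.0548 × 0.031)) = 1/(2 × 0.04122) = 12.1

(L/D)max = 12.1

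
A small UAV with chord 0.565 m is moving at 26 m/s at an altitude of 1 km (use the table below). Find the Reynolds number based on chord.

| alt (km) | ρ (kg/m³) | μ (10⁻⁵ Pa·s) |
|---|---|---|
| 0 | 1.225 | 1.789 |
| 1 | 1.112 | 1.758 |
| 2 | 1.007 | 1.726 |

Re = 9.29×10^5

At 1 km, from the table: ρ = 1.112 kg/m³, μ = 1.758×10⁻⁵ Pa·s.
Re = ρ·v·c/μ = 1.112 × 26 × 0.565 / (1.758×10⁻⁵) = 9.29×10^5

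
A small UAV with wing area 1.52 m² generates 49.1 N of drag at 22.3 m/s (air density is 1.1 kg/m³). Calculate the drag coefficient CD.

From D = ½ρv²S·CD, rearranging gives CD = 2D/(ρv²S).
CD = 2 × 49.1 / (1.1 × 22.3² × 1.52) = 0.118

CD = 0.118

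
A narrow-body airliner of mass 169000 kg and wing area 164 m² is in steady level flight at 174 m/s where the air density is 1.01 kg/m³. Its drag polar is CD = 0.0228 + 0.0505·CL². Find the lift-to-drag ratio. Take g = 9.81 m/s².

L/D = 14.7

Weight W = mg = 169000 × 9.81 = 1.6579×10^6 N; in level flight L = W.
Dynamic pressure q = 0.5 × 1.01 × 174² = 15290 Pa.
CL = W/(q·S) = 1.6579×10^6 / (15290 × 164) = 0.6612.
CD = 0.0228 + 0.0505 × 0.6612² = 0.04488.
L/D = CL/CD = 0.6612 / 0.04488 = 14.7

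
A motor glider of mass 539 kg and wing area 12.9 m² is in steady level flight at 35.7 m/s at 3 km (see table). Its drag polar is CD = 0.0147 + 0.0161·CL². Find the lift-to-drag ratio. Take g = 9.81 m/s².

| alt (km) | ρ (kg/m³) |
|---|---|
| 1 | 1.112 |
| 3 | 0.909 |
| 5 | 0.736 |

L/D = 31.1

At 3 km, from the table: ρ = 0.909 kg/m³.
Level flight ⇒ L = W = m·g = 539 × 9.81 = 5287.6 N.
Dynamic pressure q = 0.5 × 0.909 × 35.7² = 579.3 Pa.
CL = 2W/(ρv²S) = 2×5287.6/(0.909×35.7²×12.9) = 0.7076.
CD = 0.0147 + 0.0161 × 0.7076² = 0.02276.
L/D = CL/CD = 0.7076 / 0.02276 = 31.1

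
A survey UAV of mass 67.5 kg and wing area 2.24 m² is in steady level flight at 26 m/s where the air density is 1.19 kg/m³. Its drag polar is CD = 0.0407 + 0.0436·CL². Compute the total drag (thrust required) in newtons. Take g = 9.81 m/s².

Weight W = mg = 67.5 × 9.81 = 662.18 N; in level flight L = W.
q = ½ρv² = ½ × 1.19 × 26² = 402.2 Pa.
CL = W/(q·S) = 662.18 / (402.2 × 2.24) = 0.735.
CD = 0.0407 + 0.0436 × 0.735² = 0.06425.
D = q·S·CD = 402.2 × 2.24 × 0.06425 = 57.89 N

D = 57.9 N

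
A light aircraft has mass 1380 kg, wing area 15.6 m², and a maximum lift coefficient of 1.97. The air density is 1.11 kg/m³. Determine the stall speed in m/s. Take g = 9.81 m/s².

V_stall = 28.2 m/s

At stall, lift equals weight: L = W = m·g = 1380 × 9.81 = 13540 N.
V_stall = √(2W/(ρ·S·CL,max)) = √(2 × 13540 / (1.11 × 15.6 × 1.97))
V_stall = √793.7 = 28.2 m/s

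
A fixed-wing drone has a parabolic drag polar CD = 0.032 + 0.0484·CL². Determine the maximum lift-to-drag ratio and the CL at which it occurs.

(L/D)max = 12.7, at CL = 0.813

For CD = CD0 + K·CL², (L/D)max occurs at CL* = √(CD0/K) and equals 1/(2√(K·CD0)).
(L/D)max = 1/(2√(0.0484 × 0.032)) = 1/(2 × 0.03935) = 12.7
CL* = √(0.032/0.0484) = 0.813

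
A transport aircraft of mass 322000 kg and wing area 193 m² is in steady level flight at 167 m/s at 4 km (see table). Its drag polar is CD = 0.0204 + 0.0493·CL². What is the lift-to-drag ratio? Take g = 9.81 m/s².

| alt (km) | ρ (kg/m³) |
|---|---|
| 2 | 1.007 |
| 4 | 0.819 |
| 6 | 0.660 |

At 4 km, from the table: ρ = 0.819 kg/m³.
Level flight ⇒ L = W = m·g = 322000 × 9.81 = 3.1588×10^6 N.
q = ½ρv² = ½ × 0.819 × 167² = 11420 Pa.
CL = 2W/(ρv²S) = 2×3.1588×10^6/(0.819×167²×193) = 1.433.
CD = 0.0204 + 0.0493 × 1.433² = 0.1217.
L/D = CL/CD = 1.433 / 0.1217 = 11.8

L/D = 11.8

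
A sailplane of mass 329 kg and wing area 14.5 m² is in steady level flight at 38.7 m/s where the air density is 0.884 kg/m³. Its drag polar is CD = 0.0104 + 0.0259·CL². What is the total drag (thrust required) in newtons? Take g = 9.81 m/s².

D = 128 N

In steady level flight, lift balances weight: W = mg = 329 × 9.81 = 3227.5 N.
Dynamic pressure q = 0.5 × 0.884 × 38.7² = 662 Pa.
CL = W/(q·S) = 3227.5 / (662 × 14.5) = 0.3362.
CD = 0.0104 + 0.0259 × 0.3362² = 0.01333.
D = q·S·CD = 662 × 14.5 × 0.01333 = 127.9 N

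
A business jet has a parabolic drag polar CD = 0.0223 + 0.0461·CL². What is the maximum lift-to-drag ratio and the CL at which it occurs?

For CD = CD0 + K·CL², (L/D)max occurs at CL* = √(CD0/K) and equals 1/(2√(K·CD0)).
(L/D)max = 1/(2√(0.0461 × 0.0223)) = 1/(2 × 0.03206) = 15.6
CL* = √(0.0223/0.0461) = 0.696

(L/D)max = 15.6, at CL = 0.696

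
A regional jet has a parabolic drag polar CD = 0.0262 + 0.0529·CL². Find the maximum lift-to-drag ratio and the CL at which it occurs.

(L/D)max = 13.4, at CL = 0.704

For CD = CD0 + K·CL², (L/D)max occurs at CL* = √(CD0/K) and equals 1/(2√(K·CD0)).
(L/D)max = 1/(2√(0.0529 × 0.0262)) = 1/(2 × 0.03723) = 13.4
CL* = √(0.0262/0.0529) = 0.704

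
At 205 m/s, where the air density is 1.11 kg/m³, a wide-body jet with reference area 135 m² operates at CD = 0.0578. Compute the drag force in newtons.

Dynamic pressure q = ½ρv² = ½ × 1.11 × 205² = 23320 Pa.
D = q·S·CD = 23320 × 135 × 0.0578 = 1.82×10^5 N ≈ 182 kN

D = 1.82×10^5 N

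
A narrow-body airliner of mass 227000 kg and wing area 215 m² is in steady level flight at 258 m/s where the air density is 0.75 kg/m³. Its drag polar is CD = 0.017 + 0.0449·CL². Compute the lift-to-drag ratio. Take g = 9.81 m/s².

Level flight ⇒ L = W = m·g = 227000 × 9.81 = 2.2269×10^6 N.
Dynamic pressure q = 0.5 × 0.75 × 258² = 24960 Pa.
Required CL = L/(qS) = 2.2269×10^6/(24960·215) = 0.4149.
CD = 0.017 + 0.0449 × 0.4149² = 0.02473.
L/D = CL/CD = 0.4149 / 0.02473 = 16.8

L/D = 16.8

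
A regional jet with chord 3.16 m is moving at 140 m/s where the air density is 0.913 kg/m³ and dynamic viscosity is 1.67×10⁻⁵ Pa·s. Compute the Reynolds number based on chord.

Re = 2.42×10^7

Re = ρ·v·c/μ = 0.913 × 140 × 3.16 / (1.67×10⁻⁵) = 2.42×10^7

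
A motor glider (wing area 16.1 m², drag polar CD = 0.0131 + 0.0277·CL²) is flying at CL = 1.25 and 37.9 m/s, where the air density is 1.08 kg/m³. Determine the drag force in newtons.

D = 704 N

CD = 0.0131 + 0.0277 × 1.25² = 0.05638
D = ½ρv²S·CD = ½ × 1.08 × 37.9² × 16.1 × 0.05638 = 704 N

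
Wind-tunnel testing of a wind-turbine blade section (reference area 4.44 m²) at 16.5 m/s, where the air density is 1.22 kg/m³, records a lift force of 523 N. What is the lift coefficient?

CL = 0.709

From L = ½ρv²S·CL, rearranging gives CL = 2L/(ρv²S).
CL = 2 × 523 / (1.22 × 16.5² × 4.44) = 0.709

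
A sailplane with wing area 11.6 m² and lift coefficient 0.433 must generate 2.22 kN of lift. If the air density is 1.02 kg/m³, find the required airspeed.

L = ½ρv²S·CL ⇒ v = √(2L/(ρ·S·CL))
v = √(2 × 2220 / (1.02 × 11.6 × 0.433)) = √866.6 = 29.4 m/s

v = 29.4 m/s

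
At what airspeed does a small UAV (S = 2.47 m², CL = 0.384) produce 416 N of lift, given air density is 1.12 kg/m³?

v = 28 m/s

L = ½ρv²S·CL ⇒ v = √(2L/(ρ·S·CL))
v = √(2 × 416 / (1.12 × 2.47 × 0.384)) = √783.2 = 28 m/s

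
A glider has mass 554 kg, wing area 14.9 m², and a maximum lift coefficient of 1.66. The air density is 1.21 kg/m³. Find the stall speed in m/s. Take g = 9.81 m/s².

V_stall = 19.1 m/s

Stall occurs when L = W at CL,max. W = mg = 554 × 9.81 = 5435 N.
V_stall = √(2W/(ρ·S·CL,max)) = √(2 × 5435 / (1.21 × 14.9 × 1.66))
V_stall = √363.2 = 19.1 m/s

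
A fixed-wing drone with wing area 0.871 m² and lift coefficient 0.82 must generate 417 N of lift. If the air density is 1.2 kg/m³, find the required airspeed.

v = 31.2 m/s

L = ½ρv²S·CL ⇒ v = √(2L/(ρ·S·CL))
v = √(2 × 417 / (1.2 × 0.871 × 0.82)) = √973.1 = 31.2 m/s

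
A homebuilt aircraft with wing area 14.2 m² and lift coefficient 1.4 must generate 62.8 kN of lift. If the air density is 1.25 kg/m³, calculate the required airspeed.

L = ½ρv²S·CL ⇒ v = √(2L/(ρ·S·CL))
v = √(2 × 62800 / (1.25 × 14.2 × 1.4)) = √5054 = 71.1 m/s

v = 71.1 m/s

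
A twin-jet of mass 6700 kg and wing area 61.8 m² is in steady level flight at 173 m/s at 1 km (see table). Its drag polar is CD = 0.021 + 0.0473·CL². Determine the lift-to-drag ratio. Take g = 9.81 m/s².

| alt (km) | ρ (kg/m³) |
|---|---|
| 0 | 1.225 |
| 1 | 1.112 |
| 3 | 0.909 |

At 1 km, from the table: ρ = 1.112 kg/m³.
Weight W = mg = 6700 × 9.81 = 65727 N; in level flight L = W.
Dynamic pressure q = 0.5 × 1.112 × 173² = 16640 Pa.
CL = W/(q·S) = 65727 / (16640 × 61.8) = 0.06391.
CD = 0.021 + 0.0473 × 0.06391² = 0.02119.
L/D = CL/CD = 0.06391 / 0.02119 = 3.02

L/D = 3.02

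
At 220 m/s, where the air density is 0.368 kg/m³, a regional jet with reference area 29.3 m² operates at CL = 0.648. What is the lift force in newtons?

Dynamic pressure q = ½ρv² = ½ × 0.368 × 220² = 8906 Pa.
L = q·S·CL = 8906 × 29.3 × 0.648 = 1.69×10^5 N ≈ 169 kN

L = 1.69×10^5 N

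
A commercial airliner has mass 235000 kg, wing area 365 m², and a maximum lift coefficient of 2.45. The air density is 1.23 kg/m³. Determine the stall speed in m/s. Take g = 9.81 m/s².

Weight W = mg = 235000 × 9.81 = 2.305×10^6 N.
From L = ½ρV²S·CL,max = W: V_stall = √(2W/(ρSCL,max)) = √(2·2.305×10^6/(1.23·365·2.45))
V_stall = √4192 = 64.7 m/s

V_stall = 64.7 m/s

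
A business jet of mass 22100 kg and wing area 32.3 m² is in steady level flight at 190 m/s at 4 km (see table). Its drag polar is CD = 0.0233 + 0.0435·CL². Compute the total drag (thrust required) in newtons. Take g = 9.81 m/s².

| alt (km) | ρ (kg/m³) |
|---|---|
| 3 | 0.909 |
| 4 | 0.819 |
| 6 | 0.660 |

At 4 km, from the table: ρ = 0.819 kg/m³.
Weight W = mg = 22100 × 9.81 = 2.168×10^5 N; in level flight L = W.
Dynamic pressure q = 0.5 × 0.819 × 190² = 14780 Pa.
CL = W/(q·S) = 2.168×10^5 / (14780 × 32.3) = 0.454.
CD = 0.0233 + 0.0435 × 0.454² = 0.03227.
D = q·S·CD = 14780 × 32.3 × 0.03227 = 15410 N

D = 15400 N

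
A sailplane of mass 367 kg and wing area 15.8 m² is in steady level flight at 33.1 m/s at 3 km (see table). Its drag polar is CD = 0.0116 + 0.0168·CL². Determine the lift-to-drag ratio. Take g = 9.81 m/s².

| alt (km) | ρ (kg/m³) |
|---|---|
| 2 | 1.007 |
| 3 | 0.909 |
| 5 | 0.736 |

At 3 km, from the table: ρ = 0.909 kg/m³.
In steady level flight, lift balances weight: W = mg = 367 × 9.81 = 3600.3 N.
q = ½ρv² = ½ × 0.909 × 33.1² = 498 Pa.
CL = W/(q·S) = 3600.3 / (498 × 15.8) = 0.4576.
CD = 0.0116 + 0.0168 × 0.4576² = 0.01512.
L/D = CL/CD = 0.4576 / 0.01512 = 30.3

L/D = 30.3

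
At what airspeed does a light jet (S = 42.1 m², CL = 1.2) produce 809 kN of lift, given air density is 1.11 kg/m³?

L = ½ρv²S·CL ⇒ v = √(2L/(ρ·S·CL))
v = √(2 × 8.09×10^5 / (1.11 × 42.1 × 1.2)) = √28850 = 170 m/s

v = 170 m/s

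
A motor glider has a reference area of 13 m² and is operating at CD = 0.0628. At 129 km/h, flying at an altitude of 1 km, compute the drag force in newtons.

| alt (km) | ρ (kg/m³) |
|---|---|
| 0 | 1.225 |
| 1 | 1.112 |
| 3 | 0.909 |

D = 583 N

At 1 km, from the table: ρ = 1.112 kg/m³.
Convert speed: v = 129 km/h ÷ 3.6 = 35.83 m/s.
Dynamic pressure q = ½ρv² = ½ × 1.112 × 35.83² = 713.9 Pa.
D = q·S·CD = 713.9 × 13 × 0.0628 = 583 N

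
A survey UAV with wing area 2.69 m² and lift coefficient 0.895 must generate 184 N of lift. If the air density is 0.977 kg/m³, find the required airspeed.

L = ½ρv²S·CL ⇒ v = √(2L/(ρ·S·CL))
v = √(2 × 184 / (0.977 × 2.69 × 0.895)) = √156.5 = 12.5 m/s

v = 12.5 m/s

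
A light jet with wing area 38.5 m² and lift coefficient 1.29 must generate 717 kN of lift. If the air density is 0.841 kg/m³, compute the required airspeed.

v = 185 m/s

L = ½ρv²S·CL ⇒ v = √(2L/(ρ·S·CL))
v = √(2 × 7.17×10^5 / (0.841 × 38.5 × 1.29)) = √34330 = 185 m/s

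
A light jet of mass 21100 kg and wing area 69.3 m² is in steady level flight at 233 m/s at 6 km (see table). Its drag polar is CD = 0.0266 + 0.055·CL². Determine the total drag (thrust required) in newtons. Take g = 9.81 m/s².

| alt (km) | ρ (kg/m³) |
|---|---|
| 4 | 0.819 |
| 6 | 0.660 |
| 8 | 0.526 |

At 6 km, from the table: ρ = 0.660 kg/m³.
Weight W = mg = 21100 × 9.81 = 2.0699×10^5 N; in level flight L = W.
Dynamic pressure q = 0.5 × 0.66 × 233² = 17920 Pa.
Required CL = L/(qS) = 2.0699×10^5/(17920·69.3) = 0.1667.
CD = 0.0266 + 0.055 × 0.1667² = 0.02813.
D = q·S·CD = 17920 × 69.3 × 0.02813 = 34920 N

D = 34900 N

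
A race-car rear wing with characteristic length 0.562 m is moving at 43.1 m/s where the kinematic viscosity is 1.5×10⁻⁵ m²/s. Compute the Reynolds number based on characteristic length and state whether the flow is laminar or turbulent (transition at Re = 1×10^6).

Re = 1.61×10^6 (turbulent)

Re = v·c/ν = 43.1 × 0.562 / (1.5×10⁻⁵) = 1.61×10^6
Since 1.61×10^6 > 1×10^6, the flow is turbulent.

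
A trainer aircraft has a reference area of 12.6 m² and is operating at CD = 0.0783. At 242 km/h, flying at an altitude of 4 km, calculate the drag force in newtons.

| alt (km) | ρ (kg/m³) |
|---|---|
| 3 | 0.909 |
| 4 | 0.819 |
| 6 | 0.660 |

D = 1830 N

At 4 km, from the table: ρ = 0.819 kg/m³.
Convert speed: v = 242 km/h ÷ 3.6 = 67.22 m/s.
D = ½ρv²S·CD = ½ × 0.819 × 67.22² × 12.6 × 0.0783 = 1830 N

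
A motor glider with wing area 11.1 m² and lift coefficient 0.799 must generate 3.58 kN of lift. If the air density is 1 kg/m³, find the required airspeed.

L = ½ρv²S·CL ⇒ v = √(2L/(ρ·S·CL))
v = √(2 × 3580 / (1 × 11.1 × 0.799)) = √807.3 = 28.4 m/s

v = 28.4 m/s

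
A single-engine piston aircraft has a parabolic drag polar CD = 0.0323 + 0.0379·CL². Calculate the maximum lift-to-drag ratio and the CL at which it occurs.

For CD = CD0 + K·CL², (L/D)max occurs at CL* = √(CD0/K) and equals 1/(2√(K·CD0)).
(L/D)max = 1/(2√(0.0379 × 0.0323)) = 1/(2 × 0.03499) = 14.3
CL* = √(0.0323/0.0379) = 0.923

(L/D)max = 14.3, at CL = 0.923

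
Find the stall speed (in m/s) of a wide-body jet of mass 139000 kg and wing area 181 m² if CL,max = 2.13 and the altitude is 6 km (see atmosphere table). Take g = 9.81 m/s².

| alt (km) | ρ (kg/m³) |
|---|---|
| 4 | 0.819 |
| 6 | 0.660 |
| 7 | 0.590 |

At 6 km, from the table: ρ = 0.660 kg/m³.
Stall occurs when L = W at CL,max. W = mg = 139000 × 9.81 = 1.364×10^6 N.
V_stall = √(2W/(ρ·S·CL,max)) = √(2 × 1.364×10^6 / (0.66 × 181 × 2.13))
V_stall = √10720 = 104 m/s

V_stall = 104 m/s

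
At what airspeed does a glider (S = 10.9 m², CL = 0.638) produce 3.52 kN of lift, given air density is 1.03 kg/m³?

L = ½ρv²S·CL ⇒ v = √(2L/(ρ·S·CL))
v = √(2 × 3520 / (1.03 × 10.9 × 0.638)) = √982.9 = 31.4 m/s

v = 31.4 m/s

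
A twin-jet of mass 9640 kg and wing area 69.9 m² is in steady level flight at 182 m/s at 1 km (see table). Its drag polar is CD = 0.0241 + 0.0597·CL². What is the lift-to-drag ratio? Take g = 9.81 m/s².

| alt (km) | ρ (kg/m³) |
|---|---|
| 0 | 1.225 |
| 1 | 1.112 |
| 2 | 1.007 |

At 1 km, from the table: ρ = 1.112 kg/m³.
In steady level flight, lift balances weight: W = mg = 9640 × 9.81 = 94568 N.
q = ½ρv² = ½ × 1.112 × 182² = 18420 Pa.
Required CL = L/(qS) = 94568/(18420·69.9) = 0.07346.
CD = 0.0241 + 0.0597 × 0.07346² = 0.02442.
L/D = CL/CD = 0.07346 / 0.02442 = 3.01

L/D = 3.01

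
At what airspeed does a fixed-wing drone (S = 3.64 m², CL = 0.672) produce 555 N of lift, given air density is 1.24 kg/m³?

L = ½ρv²S·CL ⇒ v = √(2L/(ρ·S·CL))
v = √(2 × 555 / (1.24 × 3.64 × 0.672)) = √366 = 19.1 m/s

v = 19.1 m/s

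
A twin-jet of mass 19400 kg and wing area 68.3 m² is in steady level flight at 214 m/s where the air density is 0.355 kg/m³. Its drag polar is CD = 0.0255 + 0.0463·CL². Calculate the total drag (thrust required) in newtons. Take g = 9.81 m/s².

D = 17200 N

Level flight ⇒ L = W = m·g = 19400 × 9.81 = 1.9031×10^5 N.
q = ½ρv² = ½ × 0.355 × 214² = 8129 Pa.
Required CL = L/(qS) = 1.9031×10^5/(8129·68.3) = 0.3428.
CD = 0.0255 + 0.0463 × 0.3428² = 0.03094.
D = q·S·CD = 8129 × 68.3 × 0.03094 = 17180 N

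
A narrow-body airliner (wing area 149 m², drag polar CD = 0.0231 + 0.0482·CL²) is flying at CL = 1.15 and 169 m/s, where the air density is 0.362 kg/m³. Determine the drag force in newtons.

D = 66900 N

CD = 0.0231 + 0.0482 × 1.15² = 0.08684
D = ½ρv²S·CD = ½ × 0.362 × 169² × 149 × 0.08684 = 66900 N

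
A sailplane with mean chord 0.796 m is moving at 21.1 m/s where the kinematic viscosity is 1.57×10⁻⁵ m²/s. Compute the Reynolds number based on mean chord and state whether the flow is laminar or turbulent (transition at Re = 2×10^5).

Re = v·c/ν = 21.1 × 0.796 / (1.57×10⁻⁵) = 1.07×10^6
Since 1.07×10^6 > 2×10^5, the flow is turbulent.

Re = 1.07×10^6 (turbulent)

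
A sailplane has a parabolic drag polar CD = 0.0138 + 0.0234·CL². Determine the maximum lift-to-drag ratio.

(L/D)max = 27.8

For CD = CD0 + K·CL², (L/D)max occurs at CL* = √(CD0/K) and equals 1/(2√(K·CD0)).
(L/D)max = 1/(2√(0.0234 × 0.0138)) = 1/(2 × 0.01797) = 27.8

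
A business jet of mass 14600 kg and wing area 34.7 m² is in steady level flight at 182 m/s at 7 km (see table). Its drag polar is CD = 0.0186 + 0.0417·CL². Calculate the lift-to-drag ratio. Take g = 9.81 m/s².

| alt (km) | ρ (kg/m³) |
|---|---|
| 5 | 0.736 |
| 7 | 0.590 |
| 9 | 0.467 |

At 7 km, from the table: ρ = 0.590 kg/m³.
Weight W = mg = 14600 × 9.81 = 1.4323×10^5 N; in level flight L = W.
q = ½ρv² = ½ × 0.59 × 182² = 9772 Pa.
CL = W/(q·S) = 1.4323×10^5 / (9772 × 34.7) = 0.4224.
CD = 0.0186 + 0.0417 × 0.4224² = 0.02604.
L/D = CL/CD = 0.4224 / 0.02604 = 16.2

L/D = 16.2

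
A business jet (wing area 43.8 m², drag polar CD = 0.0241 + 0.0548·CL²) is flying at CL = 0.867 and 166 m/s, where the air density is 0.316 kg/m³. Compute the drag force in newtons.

D = 12500 N

CD = 0.0241 + 0.0548 × 0.867² = 0.06529
D = ½ρv²S·CD = ½ × 0.316 × 166² × 43.8 × 0.06529 = 12500 N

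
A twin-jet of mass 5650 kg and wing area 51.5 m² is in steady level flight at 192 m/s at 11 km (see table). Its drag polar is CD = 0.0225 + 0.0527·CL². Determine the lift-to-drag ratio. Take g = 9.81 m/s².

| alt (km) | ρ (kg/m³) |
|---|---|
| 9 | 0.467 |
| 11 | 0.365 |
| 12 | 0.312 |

At 11 km, from the table: ρ = 0.365 kg/m³.
Level flight ⇒ L = W = m·g = 5650 × 9.81 = 55426 N.
Dynamic pressure q = 0.5 × 0.365 × 192² = 6728 Pa.
CL = 2W/(ρv²S) = 2×55426/(0.365×192²×51.5) = 0.16.
CD = 0.0225 + 0.0527 × 0.16² = 0.02385.
L/D = CL/CD = 0.16 / 0.02385 = 6.71

L/D = 6.71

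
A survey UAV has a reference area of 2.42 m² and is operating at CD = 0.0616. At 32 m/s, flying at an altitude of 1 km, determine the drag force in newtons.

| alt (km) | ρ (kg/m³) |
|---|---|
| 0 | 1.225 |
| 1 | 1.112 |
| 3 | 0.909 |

D = 84.9 N

At 1 km, from the table: ρ = 1.112 kg/m³.
Dynamic pressure q = ½ρv² = ½ × 1.112 × 32² = 569.3 Pa.
D = q·S·CD = 569.3 × 2.42 × 0.0616 = 84.9 N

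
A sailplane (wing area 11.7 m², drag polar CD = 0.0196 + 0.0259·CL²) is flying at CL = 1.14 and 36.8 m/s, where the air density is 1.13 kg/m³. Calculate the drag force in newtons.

D = 477 N

CD = 0.0196 + 0.0259 × 1.14² = 0.05326
D = ½ρv²S·CD = ½ × 1.13 × 36.8² × 11.7 × 0.05326 = 477 N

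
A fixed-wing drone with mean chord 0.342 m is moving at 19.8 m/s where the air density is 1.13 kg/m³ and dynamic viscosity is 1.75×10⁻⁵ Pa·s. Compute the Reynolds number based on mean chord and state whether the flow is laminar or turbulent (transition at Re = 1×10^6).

Re = 4.37×10^5 (laminar)

Re = ρ·v·c/μ = 1.13 × 19.8 × 0.342 / (1.75×10⁻⁵) = 4.37×10^5
Since 4.37×10^5 < 1×10^6, the flow is laminar.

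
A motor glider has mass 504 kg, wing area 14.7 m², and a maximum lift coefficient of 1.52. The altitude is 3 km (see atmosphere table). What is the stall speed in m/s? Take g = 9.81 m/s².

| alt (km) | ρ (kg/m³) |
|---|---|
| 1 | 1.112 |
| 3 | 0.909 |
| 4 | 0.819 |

At 3 km, from the table: ρ = 0.909 kg/m³.
Weight W = mg = 504 × 9.81 = 4944 N.
V_stall = √(2W/(ρ·S·CL,max)) = √(2 × 4944 / (0.909 × 14.7 × 1.52))
V_stall = √486.9 = 22.1 m/s

V_stall = 22.1 m/s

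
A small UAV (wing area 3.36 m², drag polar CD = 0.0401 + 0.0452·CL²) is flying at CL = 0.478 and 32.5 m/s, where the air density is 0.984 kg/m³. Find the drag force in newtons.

CD = 0.0401 + 0.0452 × 0.478² = 0.05043
D = ½ρv²S·CD = ½ × 0.984 × 32.5² × 3.36 × 0.05043 = 88.1 N

D = 88.1 N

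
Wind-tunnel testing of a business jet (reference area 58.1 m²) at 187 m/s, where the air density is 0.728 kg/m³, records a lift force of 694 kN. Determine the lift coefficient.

From L = ½ρv²S·CL, rearranging gives CL = 2L/(ρv²S).
CL = 2 × 6.94×10^5 / (0.728 × 187² × 58.1) = 0.938

CL = 0.938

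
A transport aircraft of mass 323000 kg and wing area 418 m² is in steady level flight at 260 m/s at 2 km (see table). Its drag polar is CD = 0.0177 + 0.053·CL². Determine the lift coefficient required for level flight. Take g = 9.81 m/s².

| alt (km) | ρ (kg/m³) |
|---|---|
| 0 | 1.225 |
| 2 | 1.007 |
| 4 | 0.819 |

At 2 km, from the table: ρ = 1.007 kg/m³.
In steady level flight, lift balances weight: W = mg = 323000 × 9.81 = 3.1686×10^6 N.
Dynamic pressure q = 0.5 × 1.007 × 260² = 34040 Pa.
CL = 2W/(ρv²S) = 2×3.1686×10^6/(1.007×260²×418) = 0.2227.

CL = 0.223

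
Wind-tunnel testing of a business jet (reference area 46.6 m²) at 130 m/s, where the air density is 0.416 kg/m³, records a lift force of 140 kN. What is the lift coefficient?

From L = ½ρv²S·CL, rearranging gives CL = 2L/(ρv²S).
CL = 2 × 1.4×10^5 / (0.416 × 130² × 46.6) = 0.855

CL = 0.855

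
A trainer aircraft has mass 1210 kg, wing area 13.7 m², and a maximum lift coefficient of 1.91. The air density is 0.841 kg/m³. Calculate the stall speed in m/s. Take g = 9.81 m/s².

V_stall = 32.8 m/s

At stall, lift equals weight: L = W = m·g = 1210 × 9.81 = 11870 N.
From L = ½ρV²S·CL,max = W: V_stall = √(2W/(ρSCL,max)) = √(2·11870/(0.841·13.7·1.91))
V_stall = √1079 = 32.8 m/s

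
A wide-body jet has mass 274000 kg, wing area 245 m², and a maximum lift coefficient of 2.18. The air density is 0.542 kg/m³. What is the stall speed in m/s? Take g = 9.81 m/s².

At stall, lift equals weight: L = W = m·g = 274000 × 9.81 = 2.688×10^6 N.
V_stall = √(2W/(ρ·S·CL,max)) = √(2 × 2.688×10^6 / (0.542 × 245 × 2.18))
V_stall = √18570 = 136 m/s

V_stall = 136 m/s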